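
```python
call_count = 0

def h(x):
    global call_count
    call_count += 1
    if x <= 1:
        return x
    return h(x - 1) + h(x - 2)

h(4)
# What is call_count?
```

Calls(x) = 1 + Calls(x-1) + Calls(x-2); Calls(0)=Calls(1)=1. For x=4 this gives 9.

Answer: 9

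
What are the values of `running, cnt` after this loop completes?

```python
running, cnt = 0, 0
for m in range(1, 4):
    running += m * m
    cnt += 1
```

Sum of squares and count
`running, cnt` takes the values: (0, 0) → (1, 0) → (1, 1) → (5, 1) → (5, 2) → (14, 2) → (14, 3)

Answer: 14, 3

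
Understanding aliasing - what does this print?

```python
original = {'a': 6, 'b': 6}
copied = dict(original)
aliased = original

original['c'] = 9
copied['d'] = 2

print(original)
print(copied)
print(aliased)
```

Key concept: dict() creates copy, assignment creates alias.
Step by step:
`original = {'a': 6, 'b': 6}` → original = {'a': 6, 'b': 6}
`copied = dict(original)` → copied = {'a': 6, 'b': 6}
`aliased = original` → aliased = {'a': 6, 'b': 6} (same object as original)
`original['c'] = 9` → original = {'a': 6, 'b': 6, 'c': 9} (same object as aliased); aliased = {'a': 6, 'b': 6, 'c': 9} (same object as original)
`copied['d'] = 2` → copied = {'a': 6, 'b': 6, 'd': 2}
`print(original)` → prints {'a': 6, 'b': 6, 'c': 9}
`print(copied)` → prints {'a': 6, 'b': 6, 'd': 2}
`print(aliased)` → prints {'a': 6, 'b': 6, 'c': 9}

Answer:
{'a': 6, 'b': 6, 'c': 9}
{'a': 6, 'b': 6, 'd': 2}
{'a': 6, 'b': 6, 'c': 9}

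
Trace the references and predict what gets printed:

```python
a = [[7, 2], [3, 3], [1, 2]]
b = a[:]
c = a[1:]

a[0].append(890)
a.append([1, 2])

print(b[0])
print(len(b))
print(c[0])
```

Key concept: slice with nested mutation.
Step by step:
`a = [[7, 2], [3, 3], [1, 2]]` → a = [[7, 2], [3, 3], [1, 2]]
`b = a[:]` → b = [[7, 2], [3, 3], [1, 2]]
`c = a[1:]` → c = [[3, 3], [1, 2]]
`a[0].append(890)` → a = [[7, 2, 890], [3, 3], [1, 2]]; b = [[7, 2, 890], [3, 3], [1, 2]]
`a.append([1, 2])` → a = [[7, 2, 890], [3, 3], [1, 2], [1, 2]]
`print(b[0])` → prints [7, 2, 890]
`print(len(b))` → prints 3
`print(c[0])` → prints [3, 3]

Answer:
[7, 2, 890]
3
[3, 3]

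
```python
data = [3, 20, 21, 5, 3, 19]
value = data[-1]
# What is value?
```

Trace:
`data = [3, 20, 21, 5, 3, 19]` → data = [3, 20, 21, 5, 3, 19]
`value = data[-1]` → value = 19
So value = 19

Answer: 19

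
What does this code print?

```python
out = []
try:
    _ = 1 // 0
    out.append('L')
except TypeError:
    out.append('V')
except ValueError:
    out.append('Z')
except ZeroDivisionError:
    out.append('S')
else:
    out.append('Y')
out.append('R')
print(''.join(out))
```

Execution trace: 'S' (except ZeroDivisionError) → 'R' (after the try/except). Output: SR

Answer: SR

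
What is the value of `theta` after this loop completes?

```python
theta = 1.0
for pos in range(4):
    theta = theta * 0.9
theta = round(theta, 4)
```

Exponential decay: 1.0 * 0.9^4
`theta` takes the values: 1.0 → 0.9 → 0.81 → 0.729 → 0.6561

Answer: 0.6561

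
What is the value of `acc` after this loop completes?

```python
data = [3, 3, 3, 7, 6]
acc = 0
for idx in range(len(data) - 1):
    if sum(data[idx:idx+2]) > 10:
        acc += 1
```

Count windows with sum > 10
`acc` takes the values: 0 → 1

Answer: 1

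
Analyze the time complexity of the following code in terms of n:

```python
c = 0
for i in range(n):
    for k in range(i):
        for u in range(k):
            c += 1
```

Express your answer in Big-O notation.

Each loop level contributes: n × n × n. Multiplying the contributions gives O(n^3).

Answer: O(n^3)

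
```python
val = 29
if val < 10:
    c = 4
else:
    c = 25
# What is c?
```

Trace:
`val = 29` → val = 29
`if val < 10: ...` → val < 10 is False, take else branch → c = 25
So c = 25

Answer: 25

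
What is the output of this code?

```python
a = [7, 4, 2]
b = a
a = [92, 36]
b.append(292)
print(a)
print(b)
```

Key concept: rebinding vs mutation: a is rebound to a new list, b still points at the original.
Step by step:
`a = [7, 4, 2]` → a = [7, 4, 2]
`b = a` → b = [7, 4, 2] (same object as a)
`a = [92, 36]` → a = [92, 36]
`b.append(292)` → b = [7, 4, 2, 292]
`print(a)` → prints [92, 36]
`print(b)` → prints [7, 4, 2, 292]

Answer:
[92, 36]
[7, 4, 2, 292]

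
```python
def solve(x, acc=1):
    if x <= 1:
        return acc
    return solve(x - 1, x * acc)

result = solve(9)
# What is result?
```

Accumulator trace (n, acc): (9, 1) -> (8, 9) -> (7, 72) -> (6, 504) -> (5, 3024) -> (4, 15120) -> (3, 60480) -> (2, 181440) -> (1, 362880) -> return 362880

Answer: 362880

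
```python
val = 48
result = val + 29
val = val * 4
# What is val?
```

Trace:
`val = 48` → val = 48
`result = val + 29` → result = 77
`val = val * 4` → val = 192
So val = 192

Answer: 192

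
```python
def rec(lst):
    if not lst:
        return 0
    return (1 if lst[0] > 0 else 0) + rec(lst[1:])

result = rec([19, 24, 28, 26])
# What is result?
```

Count of positive elements in [19, 24, 28, 26] = 4

Answer: 4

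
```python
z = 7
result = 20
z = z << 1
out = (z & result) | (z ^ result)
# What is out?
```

Trace:
`z = 7` → z = 7
`result = 20` → result = 20
`z = z << 1` → z = 14
`out = (z & result) | (z ^ result)` → out = 30
So out = 30

Answer: 30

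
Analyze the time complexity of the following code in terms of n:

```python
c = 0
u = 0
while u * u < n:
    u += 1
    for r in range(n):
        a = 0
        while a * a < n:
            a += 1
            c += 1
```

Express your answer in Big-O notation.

Each loop level contributes: √n × n × √n. Multiplying the contributions gives O(n^2).

Answer: O(n^2)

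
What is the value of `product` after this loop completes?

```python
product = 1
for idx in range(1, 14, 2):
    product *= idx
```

Product of 1, 3, 5, ... up to 13
`product` takes the values: 1 → 3 → 15 → 105 → 945 → 10395 → 135135

Answer: 135135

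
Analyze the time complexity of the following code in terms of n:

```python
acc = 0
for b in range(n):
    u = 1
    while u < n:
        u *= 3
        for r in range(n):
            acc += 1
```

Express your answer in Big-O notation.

Each loop level contributes: n × log n × n. Multiplying the contributions gives O(n^2 log n).

Answer: O(n^2 log n)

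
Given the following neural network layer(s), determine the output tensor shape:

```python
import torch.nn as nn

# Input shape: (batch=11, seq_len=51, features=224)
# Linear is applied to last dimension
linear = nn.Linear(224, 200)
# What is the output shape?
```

Input: (11, 51, 224) -> Output: (11, 51, 200)

Answer: (11, 51, 200)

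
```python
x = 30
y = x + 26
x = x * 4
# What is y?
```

Trace:
`x = 30` → x = 30
`y = x + 26` → y = 56
`x = x * 4` → x = 120
So y = 56

Answer: 56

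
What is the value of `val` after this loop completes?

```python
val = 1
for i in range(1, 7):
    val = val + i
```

Start at 1, add 1 through 6
`val` takes the values: 1 → 2 → 4 → 7 → 11 → 16 → 22

Answer: 22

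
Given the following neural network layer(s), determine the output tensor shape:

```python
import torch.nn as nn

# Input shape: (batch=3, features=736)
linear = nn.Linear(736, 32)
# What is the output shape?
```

Input: (3, 736) -> Output: (3, 32)

Answer: (3, 32)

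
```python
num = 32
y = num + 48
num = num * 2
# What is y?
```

Trace:
`num = 32` → num = 32
`y = num + 48` → y = 80
`num = num * 2` → num = 64
So y = 80

Answer: 80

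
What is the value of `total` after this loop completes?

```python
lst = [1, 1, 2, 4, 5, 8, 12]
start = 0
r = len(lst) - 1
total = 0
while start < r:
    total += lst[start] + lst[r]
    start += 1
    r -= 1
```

Sum of pairs from ends
`total` takes the values: 0 → 13 → 22 → 29

Answer: 29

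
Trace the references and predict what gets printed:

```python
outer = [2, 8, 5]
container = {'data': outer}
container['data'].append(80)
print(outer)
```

Key concept: dict holds reference to list.
Step by step:
`outer = [2, 8, 5]` → outer = [2, 8, 5]
`container = {'data': outer}` → container = {'data': [2, 8, 5]}
`container['data'].append(80)` → outer = [2, 8, 5, 80]; container = {'data': [2, 8, 5, 80]}
`print(outer)` → prints [2, 8, 5, 80]

Answer: [2, 8, 5, 80]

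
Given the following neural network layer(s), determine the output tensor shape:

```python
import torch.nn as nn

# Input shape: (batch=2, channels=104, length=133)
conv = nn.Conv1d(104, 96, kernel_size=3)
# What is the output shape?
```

Input: (2, 104, 133) -> Output: (2, 96, 131)

Answer: (2, 96, 131)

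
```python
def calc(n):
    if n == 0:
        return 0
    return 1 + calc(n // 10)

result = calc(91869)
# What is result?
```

Count of digits of 91869: 5

Answer: 5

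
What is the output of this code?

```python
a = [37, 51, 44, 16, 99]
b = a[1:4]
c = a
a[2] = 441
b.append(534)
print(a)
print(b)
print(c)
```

Key concept: slice vs alias.
Step by step:
`a = [37, 51, 44, 16, 99]` → a = [37, 51, 44, 16, 99]
`b = a[1:4]` → b = [51, 44, 16]
`c = a` → c = [37, 51, 44, 16, 99] (same object as a)
`a[2] = 441` → a = [37, 51, 441, 16, 99] (same object as c); c = [37, 51, 441, 16, 99] (same object as a)
`b.append(534)` → b = [51, 44, 16, 534]
`print(a)` → prints [37, 51, 441, 16, 99]
`print(b)` → prints [51, 44, 16, 534]
`print(c)` → prints [37, 51, 441, 16, 99]

Answer:
[37, 51, 441, 16, 99]
[51, 44, 16, 534]
[37, 51, 441, 16, 99]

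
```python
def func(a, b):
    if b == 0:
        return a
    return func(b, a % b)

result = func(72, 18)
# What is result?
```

func(72, 18) -> func(18, 0) -> 18

Answer: 18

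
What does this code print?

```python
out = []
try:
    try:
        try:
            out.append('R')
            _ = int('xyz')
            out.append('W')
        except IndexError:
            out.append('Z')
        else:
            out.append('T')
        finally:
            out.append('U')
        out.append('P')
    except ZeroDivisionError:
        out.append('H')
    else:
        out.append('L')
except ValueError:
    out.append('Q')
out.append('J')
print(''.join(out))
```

Execution trace: 'R' (inner try body) → 'U' (inner finally) → 'Q' (outer except ValueError) → 'J' (after the try/except). Output: RUQJ

Answer: RUQJ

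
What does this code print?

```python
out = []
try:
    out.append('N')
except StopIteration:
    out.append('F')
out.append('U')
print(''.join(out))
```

Execution trace: 'N' (try body, no exception) → 'U' (after the try/except). Output: NU

Answer: NU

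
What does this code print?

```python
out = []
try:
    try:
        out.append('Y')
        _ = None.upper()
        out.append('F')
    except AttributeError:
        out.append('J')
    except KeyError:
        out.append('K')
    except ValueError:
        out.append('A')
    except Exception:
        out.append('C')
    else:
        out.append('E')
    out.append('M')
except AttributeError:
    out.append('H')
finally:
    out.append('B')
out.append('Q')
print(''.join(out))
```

Execution trace: 'Y' (inner try body) → 'J' (inner except AttributeError) → 'M' (try body, no exception) → 'B' (finally) → 'Q' (after the try/except). Output: YJMBQ

Answer: YJMBQ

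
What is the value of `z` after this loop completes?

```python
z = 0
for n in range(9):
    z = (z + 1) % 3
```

Increment mod 3, 9 times = 0
`z` takes the values: 0 → 1 → 2 → 0 → 1 → 2 → 0 → 1 → 2 → 0

Answer: 0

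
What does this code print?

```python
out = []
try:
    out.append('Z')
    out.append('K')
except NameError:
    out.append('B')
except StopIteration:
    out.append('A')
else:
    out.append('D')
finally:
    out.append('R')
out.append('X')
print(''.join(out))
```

Execution trace: 'Z' (try body) → 'K' (try body, no exception) → 'D' (else) → 'R' (finally) → 'X' (after the try/except). Output: ZKDRX

Answer: ZKDRX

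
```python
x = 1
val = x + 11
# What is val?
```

Trace:
`x = 1` → x = 1
`val = x + 11` → val = 12
So val = 12

Answer: 12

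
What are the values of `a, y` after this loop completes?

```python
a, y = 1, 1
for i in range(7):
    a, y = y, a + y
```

Fibonacci: after 7 iterations
`a, y` takes the values: (1, 1) → (1, 2) → (2, 3) → (3, 5) → (5, 8) → (8, 13) → (13, 21) → (21, 34)

Answer: 21, 34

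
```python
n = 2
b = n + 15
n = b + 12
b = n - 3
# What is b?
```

Trace:
`n = 2` → n = 2
`b = n + 15` → b = 17
`n = b + 12` → n = 29
`b = n - 3` → b = 26
So b = 26

Answer: 26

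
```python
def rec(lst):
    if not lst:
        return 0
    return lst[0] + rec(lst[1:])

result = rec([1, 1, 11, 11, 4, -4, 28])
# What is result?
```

1 + 1 + 11 + 11 + 4 + (-4) + 28 + 0 = 52

Answer: 52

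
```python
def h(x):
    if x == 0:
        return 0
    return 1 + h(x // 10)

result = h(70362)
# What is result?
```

Count of digits of 70362: 5

Answer: 5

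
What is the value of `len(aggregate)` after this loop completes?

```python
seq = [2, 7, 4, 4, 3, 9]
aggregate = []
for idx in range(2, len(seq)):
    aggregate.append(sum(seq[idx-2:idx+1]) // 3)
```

Number of 3-element averages
`aggregate` takes the values: [] → [4] → [4, 5] → [4, 5, 3] → [4, 5, 3, 5]
So `len(aggregate)` = 4

Answer: 4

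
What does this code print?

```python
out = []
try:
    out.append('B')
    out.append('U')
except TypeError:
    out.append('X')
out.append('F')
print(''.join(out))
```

Execution trace: 'B' (try body) → 'U' (try body, no exception) → 'F' (after the try/except). Output: BUF

Answer: BUF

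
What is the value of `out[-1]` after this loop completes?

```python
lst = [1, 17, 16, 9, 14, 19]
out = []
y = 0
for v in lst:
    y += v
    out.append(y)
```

Cumulative sum ends at 76
`out` takes the values: [] → [1] → [1, 18] → [1, 18, 34] → [1, 18, 34, 43] → [1, 18, 34, 43, 57] → [1, 18, 34, 43, 57, 76]
So `out[-1]` = 76

Answer: 76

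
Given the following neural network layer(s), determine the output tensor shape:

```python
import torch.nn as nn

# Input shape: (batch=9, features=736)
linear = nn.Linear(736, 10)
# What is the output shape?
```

Input: (9, 736) -> Output: (9, 10)

Answer: (9, 10)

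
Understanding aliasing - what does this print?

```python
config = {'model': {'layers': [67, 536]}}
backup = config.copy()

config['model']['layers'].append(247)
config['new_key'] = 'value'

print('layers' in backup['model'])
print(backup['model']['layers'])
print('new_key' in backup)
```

Key concept: shallow copy gotcha with nested dict.
Step by step:
`config = {'model': {'layers': [67, 536]}}` → config = {'model': {'layers': [67, 536]}}
`backup = config.copy()` → backup = {'model': {'layers': [67, 536]}}
`config['model']['layers'].append(247)` → config = {'model': {'layers': [67, 536, 247]}}; backup = {'model': {'layers': [67, 536, 247]}}
`config['new_key'] = 'value'` → config = {'model': {'layers': [67, 536, 247]}, 'new_key': 'value'}
`print('layers' in backup['model'])` → prints True
`print(backup['model']['layers'])` → prints [67, 536, 247]
`print('new_key' in backup)` → prints False

Answer:
True
[67, 536, 247]
False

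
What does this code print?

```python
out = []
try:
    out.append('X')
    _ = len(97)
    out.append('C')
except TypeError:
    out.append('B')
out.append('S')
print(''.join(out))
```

Execution trace: 'X' (try body) → 'B' (except TypeError) → 'S' (after the try/except). Output: XBS

Answer: XBS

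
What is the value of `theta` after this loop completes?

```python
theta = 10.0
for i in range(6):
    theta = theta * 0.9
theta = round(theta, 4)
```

Exponential decay: 10.0 * 0.9^6
`theta` takes the values: 10.0 → 9.0 → 8.1 → 7.29 → 6.561 → 5.9049 → 5.31441 → 5.3144

Answer: 5.3144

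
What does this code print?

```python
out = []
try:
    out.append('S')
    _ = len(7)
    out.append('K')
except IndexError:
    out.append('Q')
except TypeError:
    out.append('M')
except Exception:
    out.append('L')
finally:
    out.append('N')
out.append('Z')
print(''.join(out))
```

Execution trace: 'S' (try body) → 'M' (except TypeError) → 'N' (finally) → 'Z' (after the try/except). Output: SMNZ

Answer: SMNZ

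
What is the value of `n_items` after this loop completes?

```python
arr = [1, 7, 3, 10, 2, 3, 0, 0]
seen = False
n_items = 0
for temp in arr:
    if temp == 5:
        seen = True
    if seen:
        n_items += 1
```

Count elements after first 5 in [1, 7, 3, 10, 2, 3, 0, 0]
`n_items` takes the values: 0

Answer: 0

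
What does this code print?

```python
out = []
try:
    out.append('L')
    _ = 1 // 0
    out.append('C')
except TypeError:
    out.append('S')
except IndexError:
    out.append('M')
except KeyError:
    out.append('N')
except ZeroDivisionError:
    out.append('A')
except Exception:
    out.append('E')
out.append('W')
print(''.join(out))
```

Execution trace: 'L' (try body) → 'A' (except ZeroDivisionError) → 'W' (after the try/except). Output: LAW

Answer: LAW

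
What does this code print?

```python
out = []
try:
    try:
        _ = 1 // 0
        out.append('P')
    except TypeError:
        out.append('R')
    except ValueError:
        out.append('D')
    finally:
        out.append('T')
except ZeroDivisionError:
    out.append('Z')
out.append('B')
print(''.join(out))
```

Execution trace: 'T' (finally) → 'Z' (outer except ZeroDivisionError) → 'B' (after the try/except). Output: TZB

Answer: TZB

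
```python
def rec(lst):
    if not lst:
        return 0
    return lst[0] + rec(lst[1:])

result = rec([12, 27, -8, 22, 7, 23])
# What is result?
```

12 + 27 + (-8) + 22 + 7 + 23 + 0 = 83

Answer: 83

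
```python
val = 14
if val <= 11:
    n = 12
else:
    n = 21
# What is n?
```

Trace:
`val = 14` → val = 14
`if val <= 11: ...` → val <= 11 is False, take else branch → n = 21
So n = 21

Answer: 21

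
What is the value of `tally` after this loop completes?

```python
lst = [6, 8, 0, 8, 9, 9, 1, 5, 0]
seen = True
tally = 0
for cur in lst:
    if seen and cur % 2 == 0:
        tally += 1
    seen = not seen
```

Count even values at even positions
`tally` takes the values: 0 → 1 → 2 → 3

Answer: 3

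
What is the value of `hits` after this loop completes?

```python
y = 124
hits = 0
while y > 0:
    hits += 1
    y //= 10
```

Count digits by repeated division by 10
`hits` takes the values: 0 → 1 → 2 → 3

Answer: 3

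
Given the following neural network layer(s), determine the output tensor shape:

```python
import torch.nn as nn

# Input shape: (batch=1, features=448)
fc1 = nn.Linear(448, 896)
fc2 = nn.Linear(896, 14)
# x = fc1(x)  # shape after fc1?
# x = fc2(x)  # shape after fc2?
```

Input: (1, 448) -> after fc1: (1, 896) -> Output: (1, 14)

Answer: (1, 14)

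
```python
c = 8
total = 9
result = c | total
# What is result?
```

Trace:
`c = 8` → c = 8
`total = 9` → total = 9
`result = c | total` → result = 9
So result = 9

Answer: 9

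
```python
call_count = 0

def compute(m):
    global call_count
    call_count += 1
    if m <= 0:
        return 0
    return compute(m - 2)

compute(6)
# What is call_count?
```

Linear recursion stepping by 2: 4 calls from m=6 down to ≤0.

Answer: 4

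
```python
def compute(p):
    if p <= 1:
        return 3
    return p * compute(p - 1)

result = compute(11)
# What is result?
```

compute(11) = 11 * 10 * 9 * 8 * 7 * 6 * 5 * 4 * 3 * 2 * 3 = 119750400

Answer: 119750400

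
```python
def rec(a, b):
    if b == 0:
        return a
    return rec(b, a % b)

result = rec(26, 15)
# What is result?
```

rec(26, 15) -> rec(15, 11) -> rec(11, 4) -> rec(4, 3) -> rec(3, 1) -> rec(1, 0) -> 1

Answer: 1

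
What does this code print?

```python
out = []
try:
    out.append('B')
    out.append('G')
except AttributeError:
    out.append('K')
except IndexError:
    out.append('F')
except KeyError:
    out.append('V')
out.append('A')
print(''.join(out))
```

Execution trace: 'B' (try body) → 'G' (try body, no exception) → 'A' (after the try/except). Output: BGA

Answer: BGA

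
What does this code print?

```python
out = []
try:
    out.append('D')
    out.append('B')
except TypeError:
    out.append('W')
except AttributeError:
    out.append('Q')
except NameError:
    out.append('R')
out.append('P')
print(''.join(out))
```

Execution trace: 'D' (try body) → 'B' (try body, no exception) → 'P' (after the try/except). Output: DBP

Answer: DBP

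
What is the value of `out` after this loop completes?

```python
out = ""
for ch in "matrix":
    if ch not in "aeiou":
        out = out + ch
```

Remove vowels from 'matrix'
`out` takes the values: "" → "m" → "mt" → "mtr" → "mtrx"

Answer: "mtrx"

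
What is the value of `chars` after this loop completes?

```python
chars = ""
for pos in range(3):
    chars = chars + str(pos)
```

Concatenate digits 0 to 2
`chars` takes the values: "" → "0" → "01" → "012"

Answer: "012"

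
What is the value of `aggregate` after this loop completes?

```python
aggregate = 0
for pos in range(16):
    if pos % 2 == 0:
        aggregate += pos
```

Sum of even numbers 0 to 15
`aggregate` takes the values: 0 → 2 → 6 → 12 → 20 → 30 → 42 → 56

Answer: 56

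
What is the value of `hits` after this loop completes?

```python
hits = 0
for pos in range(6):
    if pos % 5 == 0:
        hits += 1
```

Count numbers divisible by 5 in range(6)
`hits` takes the values: 0 → 1 → 2

Answer: 2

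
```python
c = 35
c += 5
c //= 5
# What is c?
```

Trace:
`c = 35` → c = 35
`c += 5` → c = 40
`c //= 5` → c = 8
So c = 8

Answer: 8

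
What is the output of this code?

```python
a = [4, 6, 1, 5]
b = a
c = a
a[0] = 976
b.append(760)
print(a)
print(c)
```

Key concept: multiple aliases.
Step by step:
`a = [4, 6, 1, 5]` → a = [4, 6, 1, 5]
`b = a` → b = [4, 6, 1, 5] (same object as a)
`c = a` → c = [4, 6, 1, 5] (same object as a, b)
`a[0] = 976` → a = [976, 6, 1, 5] (same object as b, c); b = [976, 6, 1, 5] (same object as a, c); c = [976, 6, 1, 5] (same object as a, b)
`b.append(760)` → a = [976, 6, 1, 5, 760] (same object as b, c); b = [976, 6, 1, 5, 760] (same object as a, c); c = [976, 6, 1, 5, 760] (same object as a, b)
`print(a)` → prints [976, 6, 1, 5, 760]
`print(c)` → prints [976, 6, 1, 5, 760]

Answer:
[976, 6, 1, 5, 760]
[976, 6, 1, 5, 760]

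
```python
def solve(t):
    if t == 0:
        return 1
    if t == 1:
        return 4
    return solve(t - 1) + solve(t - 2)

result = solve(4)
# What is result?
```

Build up from base cases: solve(0)=1, solve(1)=4, solve(2)=5, solve(3)=9, solve(4)=14

Answer: 14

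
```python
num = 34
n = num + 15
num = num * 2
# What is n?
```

Trace:
`num = 34` → num = 34
`n = num + 15` → n = 49
`num = num * 2` → num = 68
So n = 49

Answer: 49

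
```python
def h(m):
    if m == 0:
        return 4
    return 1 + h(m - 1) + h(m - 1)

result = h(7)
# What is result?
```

h(m) = 1 + 2·h(m-1), h(0)=4. Closed form: (4+1)·2^7 - 1 = 639.

Answer: 639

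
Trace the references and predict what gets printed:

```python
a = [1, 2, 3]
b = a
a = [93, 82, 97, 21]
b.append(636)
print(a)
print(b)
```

Key concept: rebinding vs mutation: a is rebound to a new list, b still points at the original.
Step by step:
`a = [1, 2, 3]` → a = [1, 2, 3]
`b = a` → b = [1, 2, 3] (same object as a)
`a = [93, 82, 97, 21]` → a = [93, 82, 97, 21]
`b.append(636)` → b = [1, 2, 3, 636]
`print(a)` → prints [93, 82, 97, 21]
`print(b)` → prints [1, 2, 3, 636]

Answer:
[93, 82, 97, 21]
[1, 2, 3, 636]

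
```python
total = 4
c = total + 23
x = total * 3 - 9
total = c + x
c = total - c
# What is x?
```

Trace:
`total = 4` → total = 4
`c = total + 23` → c = 27
`x = total * 3 - 9` → x = 3
`total = c + x` → total = 30
`c = total - c` → c = 3
So x = 3

Answer: 3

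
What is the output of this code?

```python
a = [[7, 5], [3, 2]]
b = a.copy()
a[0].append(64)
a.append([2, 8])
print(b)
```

Key concept: shallow copy with nested lists.
Step by step:
`a = [[7, 5], [3, 2]]` → a = [[7, 5], [3, 2]]
`b = a.copy()` → b = [[7, 5], [3, 2]]
`a[0].append(64)` → a = [[7, 5, 64], [3, 2]]; b = [[7, 5, 64], [3, 2]]
`a.append([2, 8])` → a = [[7, 5, 64], [3, 2], [2, 8]]
`print(b)` → prints [[7, 5, 64], [3, 2]]

Answer: [[7, 5, 64], [3, 2]]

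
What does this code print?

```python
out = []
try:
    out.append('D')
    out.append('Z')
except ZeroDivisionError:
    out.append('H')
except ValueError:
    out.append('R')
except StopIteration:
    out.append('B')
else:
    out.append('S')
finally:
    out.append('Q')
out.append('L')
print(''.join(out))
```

Execution trace: 'D' (try body) → 'Z' (try body, no exception) → 'S' (else) → 'Q' (finally) → 'L' (after the try/except). Output: DZSQL

Answer: DZSQL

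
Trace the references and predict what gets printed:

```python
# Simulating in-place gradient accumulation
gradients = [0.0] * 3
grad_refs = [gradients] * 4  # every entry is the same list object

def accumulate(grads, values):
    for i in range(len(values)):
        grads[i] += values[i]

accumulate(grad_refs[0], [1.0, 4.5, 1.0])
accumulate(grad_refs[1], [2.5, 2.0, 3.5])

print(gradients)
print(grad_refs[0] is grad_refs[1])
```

Key concept: gradient accumulation aliasing.
Step by step:
`gradients = [0.0] * 3` → gradients = [0.0, 0.0, 0.0]
`grad_refs = [gradients] * 4` → grad_refs = [[0.0, 0.0, 0.0], [0.0, 0.0, 0.0], [0.0, 0.0, 0.0], [0.0, 0.0, 0.0]]
`accumulate(grad_refs[0], [1.0, 4.5, 1.0])` → gradients = [1.0, 4.5, 1.0]; grad_refs = [[1.0, 4.5, 1.0], [1.0, 4.5, 1.0], [1.0, 4.5, 1.0], [1.0, 4.5, 1.0]]
`accumulate(grad_refs[1], [2.5, 2.0, 3.5])` → gradients = [3.5, 6.5, 4.5]; grad_refs = [[3.5, 6.5, 4.5], [3.5, 6.5, 4.5], [3.5, 6.5, 4.5], [3.5, 6.5, 4.5]]
`print(gradients)` → prints [3.5, 6.5, 4.5]
`print(grad_refs[0] is grad_refs[1])` → prints True

Answer:
[3.5, 6.5, 4.5]
True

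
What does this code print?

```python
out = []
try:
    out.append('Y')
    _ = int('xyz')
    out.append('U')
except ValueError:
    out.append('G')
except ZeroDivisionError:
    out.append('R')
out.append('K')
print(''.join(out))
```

Execution trace: 'Y' (try body) → 'G' (except ValueError) → 'K' (after the try/except). Output: YGK

Answer: YGK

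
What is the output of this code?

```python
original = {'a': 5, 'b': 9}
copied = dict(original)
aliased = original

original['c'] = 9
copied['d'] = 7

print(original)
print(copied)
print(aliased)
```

Key concept: dict() creates copy, assignment creates alias.
Step by step:
`original = {'a': 5, 'b': 9}` → original = {'a': 5, 'b': 9}
`copied = dict(original)` → copied = {'a': 5, 'b': 9}
`aliased = original` → aliased = {'a': 5, 'b': 9} (same object as original)
`original['c'] = 9` → original = {'a': 5, 'b': 9, 'c': 9} (same object as aliased); aliased = {'a': 5, 'b': 9, 'c': 9} (same object as original)
`copied['d'] = 7` → copied = {'a': 5, 'b': 9, 'd': 7}
`print(original)` → prints {'a': 5, 'b': 9, 'c': 9}
`print(copied)` → prints {'a': 5, 'b': 9, 'd': 7}
`print(aliased)` → prints {'a': 5, 'b': 9, 'c': 9}

Answer:
{'a': 5, 'b': 9, 'c': 9}
{'a': 5, 'b': 9, 'd': 7}
{'a': 5, 'b': 9, 'c': 9}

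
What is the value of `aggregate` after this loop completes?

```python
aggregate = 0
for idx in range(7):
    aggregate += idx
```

Sum of 0 to 6 = 21
`aggregate` takes the values: 0 → 1 → 3 → 6 → 10 → 15 → 21

Answer: 21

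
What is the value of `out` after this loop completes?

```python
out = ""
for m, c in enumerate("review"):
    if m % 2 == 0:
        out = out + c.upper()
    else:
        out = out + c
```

Uppercase even positions in 'review'
`out` takes the values: "" → "R" → "Re" → "ReV" → "ReVi" → "ReViE" → "ReViEw"

Answer: "ReViEw"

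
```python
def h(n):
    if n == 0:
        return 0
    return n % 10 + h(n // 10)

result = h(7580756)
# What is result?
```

Sum of digits of 7580756: 6 + 5 + 7 + 0 + 8 + 5 + 7 = 38

Answer: 38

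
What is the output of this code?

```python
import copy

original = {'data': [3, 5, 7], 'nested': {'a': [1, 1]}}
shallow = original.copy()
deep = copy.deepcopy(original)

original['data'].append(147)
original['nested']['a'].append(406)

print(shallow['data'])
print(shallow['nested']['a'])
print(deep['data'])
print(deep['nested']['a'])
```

Key concept: comparing shallow vs deep copy.
Step by step:
`original = {'data': [3, 5, 7], 'nested': {'a': [1, 1]}}` → original = {'data': [3, 5, 7], 'nested': {'a': [1, 1]}}
`shallow = original.copy()` → shallow = {'data': [3, 5, 7], 'nested': {'a': [1, 1]}}
`deep = copy.deepcopy(original)` → deep = {'data': [3, 5, 7], 'nested': {'a': [1, 1]}}
`original['data'].append(147)` → original = {'data': [3, 5, 7, 147], 'nested': {'a': [1, 1]}}; shallow = {'data': [3, 5, 7, 147], 'nested': {'a': [1, 1]}}
`original['nested']['a'].append(406)` → original = {'data': [3, 5, 7, 147], 'nested': {'a': [1, 1, 406]}}; shallow = {'data': [3, 5, 7, 147], 'nested': {'a': [1, 1, 406]}}
`print(shallow['data'])` → prints [3, 5, 7, 147]
`print(shallow['nested']['a'])` → prints [1, 1, 406]
`print(deep['data'])` → prints [3, 5, 7]
`print(deep['nested']['a'])` → prints [1, 1]

Answer:
[3, 5, 7, 147]
[1, 1, 406]
[3, 5, 7]
[1, 1]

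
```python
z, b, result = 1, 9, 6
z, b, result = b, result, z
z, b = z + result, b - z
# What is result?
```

Trace:
`z, b, result = 1, 9, 6` → z = 1; b = 9; result = 6
`z, b, result = b, result, z` → z = 9; b = 6; result = 1
`z, b = z + result, b - z` → z = 10; b = -3
So result = 1

Answer: 1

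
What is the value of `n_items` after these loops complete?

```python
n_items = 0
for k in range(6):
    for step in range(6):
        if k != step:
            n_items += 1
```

6² - 6 (exclude diagonal)
`n_items` takes the values: 0 → 1 → 2 → 3 → 4 → 5 → 6 → 7 → 8 → 9 → 10 → 11 → 12 → 13 → 14 → 15 → 16 → 17 → 18 → 19 → 20 → 21 → 22 → 23 → 24 → 25 → 26 → 27 → 28 → 29 → 30

Answer: 30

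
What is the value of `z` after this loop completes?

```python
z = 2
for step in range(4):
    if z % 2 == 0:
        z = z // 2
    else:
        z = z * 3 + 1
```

Collatz-style transformation from 2
`z` takes the values: 2 → 1 → 4 → 2 → 1

Answer: 1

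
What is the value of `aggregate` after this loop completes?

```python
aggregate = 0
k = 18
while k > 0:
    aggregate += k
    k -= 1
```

Sum 18 down to 1
`aggregate` takes the values: 0 → 18 → 35 → 51 → 66 → 80 → 93 → 105 → 116 → 126 → 135 → 143 → 150 → 156 → 161 → 165 → 168 → 170 → 171

Answer: 171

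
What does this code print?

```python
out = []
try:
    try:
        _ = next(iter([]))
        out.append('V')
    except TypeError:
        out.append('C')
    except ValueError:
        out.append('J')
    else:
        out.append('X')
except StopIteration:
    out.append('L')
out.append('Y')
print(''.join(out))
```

Execution trace: 'L' (outer except StopIteration) → 'Y' (after the try/except). Output: LY

Answer: LY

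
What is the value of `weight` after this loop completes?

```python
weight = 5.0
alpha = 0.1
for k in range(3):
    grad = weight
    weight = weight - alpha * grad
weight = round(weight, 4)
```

Gradient descent: w = 5.0 * (1 - 0.1)^3
`weight` takes the values: 5.0 → 4.5 → 4.05 → 3.645

Answer: 3.645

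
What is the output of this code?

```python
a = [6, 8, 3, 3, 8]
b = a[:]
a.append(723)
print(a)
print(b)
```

Key concept: slice [:] creates copy.
Step by step:
`a = [6, 8, 3, 3, 8]` → a = [6, 8, 3, 3, 8]
`b = a[:]` → b = [6, 8, 3, 3, 8]
`a.append(723)` → a = [6, 8, 3, 3, 8, 723]
`print(a)` → prints [6, 8, 3, 3, 8, 723]
`print(b)` → prints [6, 8, 3, 3, 8]

Answer:
[6, 8, 3, 3, 8, 723]
[6, 8, 3, 3, 8]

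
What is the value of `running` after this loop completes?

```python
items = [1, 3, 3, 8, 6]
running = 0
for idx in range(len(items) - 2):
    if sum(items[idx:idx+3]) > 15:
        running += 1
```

Count windows with sum > 15
`running` takes the values: 0 → 1

Answer: 1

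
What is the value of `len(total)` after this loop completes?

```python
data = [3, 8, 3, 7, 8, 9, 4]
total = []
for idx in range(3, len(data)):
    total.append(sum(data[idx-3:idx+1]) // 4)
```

Number of 4-element averages
`total` takes the values: [] → [5] → [5, 6] → [5, 6, 6] → [5, 6, 6, 7]
So `len(total)` = 4

Answer: 4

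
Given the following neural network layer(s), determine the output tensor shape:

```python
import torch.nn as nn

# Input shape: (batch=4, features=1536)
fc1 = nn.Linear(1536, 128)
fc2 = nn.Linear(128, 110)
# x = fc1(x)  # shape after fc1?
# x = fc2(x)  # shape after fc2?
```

Input: (4, 1536) -> after fc1: (4, 128) -> Output: (4, 110)

Answer: (4, 110)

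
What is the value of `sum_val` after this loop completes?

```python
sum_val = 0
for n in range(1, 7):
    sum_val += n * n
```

Sum of squares 1² to 6² = 91
`sum_val` takes the values: 0 → 1 → 5 → 14 → 30 → 55 → 91

Answer: 91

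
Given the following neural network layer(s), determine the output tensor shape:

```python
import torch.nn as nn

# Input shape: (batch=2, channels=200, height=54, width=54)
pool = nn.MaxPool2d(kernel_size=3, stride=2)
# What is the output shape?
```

Input: (2, 200, 54, 54) -> Output: (2, 200, 26, 26)

Answer: (2, 200, 26, 26)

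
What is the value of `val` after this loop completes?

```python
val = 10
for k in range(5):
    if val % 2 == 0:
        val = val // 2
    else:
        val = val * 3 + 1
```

Collatz-style transformation from 10
`val` takes the values: 10 → 5 → 16 → 8 → 4 → 2

Answer: 2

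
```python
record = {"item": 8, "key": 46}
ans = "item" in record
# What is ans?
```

Trace:
`record = {"item": 8, "key": 46}` → record = {'item': 8, 'key': 46}
`ans = "item" in record` → ans = True
So ans = True

Answer: True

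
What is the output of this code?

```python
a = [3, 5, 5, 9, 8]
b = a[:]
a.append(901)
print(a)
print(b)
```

Key concept: slice [:] creates copy.
Step by step:
`a = [3, 5, 5, 9, 8]` → a = [3, 5, 5, 9, 8]
`b = a[:]` → b = [3, 5, 5, 9, 8]
`a.append(901)` → a = [3, 5, 5, 9, 8, 901]
`print(a)` → prints [3, 5, 5, 9, 8, 901]
`print(b)` → prints [3, 5, 5, 9, 8]

Answer:
[3, 5, 5, 9, 8, 901]
[3, 5, 5, 9, 8]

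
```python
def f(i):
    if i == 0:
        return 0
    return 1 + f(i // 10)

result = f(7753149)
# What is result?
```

Count of digits of 7753149: 7

Answer: 7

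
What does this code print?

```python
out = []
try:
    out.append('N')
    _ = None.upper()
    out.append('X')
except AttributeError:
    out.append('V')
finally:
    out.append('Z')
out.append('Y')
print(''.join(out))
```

Execution trace: 'N' (try body) → 'V' (except AttributeError) → 'Z' (finally) → 'Y' (after the try/except). Output: NVZY

Answer: NVZY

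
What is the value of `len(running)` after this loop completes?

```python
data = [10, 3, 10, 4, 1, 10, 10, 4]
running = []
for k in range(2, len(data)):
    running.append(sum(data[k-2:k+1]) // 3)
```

Number of 3-element averages
`running` takes the values: [] → [7] → [7, 5] → [7, 5, 5] → [7, 5, 5, 5] → [7, 5, 5, 5, 7] → [7, 5, 5, 5, 7, 8]
So `len(running)` = 6

Answer: 6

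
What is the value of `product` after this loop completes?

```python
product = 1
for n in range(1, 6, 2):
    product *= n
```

Product of 1, 3, 5, ... up to 5
`product` takes the values: 1 → 3 → 15

Answer: 15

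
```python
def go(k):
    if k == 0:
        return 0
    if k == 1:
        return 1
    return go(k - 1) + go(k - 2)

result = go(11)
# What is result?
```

Build up from base cases: go(0)=0, go(1)=1, go(2)=1, go(3)=2, go(4)=3, go(5)=5, go(6)=8, ..., go(11)=89

Answer: 89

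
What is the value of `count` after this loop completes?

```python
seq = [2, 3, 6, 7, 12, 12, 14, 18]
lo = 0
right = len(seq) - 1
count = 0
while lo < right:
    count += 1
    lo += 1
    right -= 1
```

Iterations until pointers meet (list length 8)
`count` takes the values: 0 → 1 → 2 → 3 → 4

Answer: 4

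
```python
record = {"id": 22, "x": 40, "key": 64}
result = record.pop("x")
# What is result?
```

Trace:
`record = {"id": 22, "x": 40, "key": 64}` → record = {'id': 22, 'x': 40, 'key': 64}
`result = record.pop("x")` → record = {'id': 22, 'key': 64}; result = 40
So result = 40

Answer: 40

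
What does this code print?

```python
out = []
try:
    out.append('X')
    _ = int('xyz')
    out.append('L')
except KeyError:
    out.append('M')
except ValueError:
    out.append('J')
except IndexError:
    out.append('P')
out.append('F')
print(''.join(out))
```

Execution trace: 'X' (try body) → 'J' (except ValueError) → 'F' (after the try/except). Output: XJF

Answer: XJF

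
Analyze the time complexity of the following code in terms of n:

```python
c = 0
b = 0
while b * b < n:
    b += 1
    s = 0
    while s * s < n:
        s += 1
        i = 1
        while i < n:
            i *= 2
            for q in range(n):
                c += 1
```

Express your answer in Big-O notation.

Each loop level contributes: √n × √n × log n × n. Multiplying the contributions gives O(n^2 log n).

Answer: O(n^2 log n)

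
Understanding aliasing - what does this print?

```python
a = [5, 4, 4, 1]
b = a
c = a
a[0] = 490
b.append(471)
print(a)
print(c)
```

Key concept: multiple aliases.
Step by step:
`a = [5, 4, 4, 1]` → a = [5, 4, 4, 1]
`b = a` → b = [5, 4, 4, 1] (same object as a)
`c = a` → c = [5, 4, 4, 1] (same object as a, b)
`a[0] = 490` → a = [490, 4, 4, 1] (same object as b, c); b = [490, 4, 4, 1] (same object as a, c); c = [490, 4, 4, 1] (same object as a, b)
`b.append(471)` → a = [490, 4, 4, 1, 471] (same object as b, c); b = [490, 4, 4, 1, 471] (same object as a, c); c = [490, 4, 4, 1, 471] (same object as a, b)
`print(a)` → prints [490, 4, 4, 1, 471]
`print(c)` → prints [490, 4, 4, 1, 471]

Answer:
[490, 4, 4, 1, 471]
[490, 4, 4, 1, 471]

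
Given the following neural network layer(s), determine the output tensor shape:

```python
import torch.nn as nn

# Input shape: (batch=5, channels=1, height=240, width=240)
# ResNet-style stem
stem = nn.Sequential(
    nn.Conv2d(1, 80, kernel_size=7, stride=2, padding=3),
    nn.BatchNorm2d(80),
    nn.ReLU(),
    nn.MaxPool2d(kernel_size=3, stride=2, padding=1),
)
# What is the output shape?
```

Input: (5, 1, 240, 240) -> after Conv2d 7x7 stride=2: (5, 80, 120, 120) -> Output: (5, 80, 60, 60)

Answer: (5, 80, 60, 60)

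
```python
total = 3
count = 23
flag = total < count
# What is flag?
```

Trace:
`total = 3` → total = 3
`count = 23` → count = 23
`flag = total < count` → flag = True
So flag = True

Answer: True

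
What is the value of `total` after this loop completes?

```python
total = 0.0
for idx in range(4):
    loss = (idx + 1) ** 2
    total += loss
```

Sum of squared losses 1² + 2² + ... + 4²
`total` takes the values: 0.0 → 1.0 → 5.0 → 14.0 → 30.0

Answer: 30.0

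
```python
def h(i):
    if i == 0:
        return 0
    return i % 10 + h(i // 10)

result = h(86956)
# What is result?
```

Sum of digits of 86956: 6 + 5 + 9 + 6 + 8 = 34

Answer: 34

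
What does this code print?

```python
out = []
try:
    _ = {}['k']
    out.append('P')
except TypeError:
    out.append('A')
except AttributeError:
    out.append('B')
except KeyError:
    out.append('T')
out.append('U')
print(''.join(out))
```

Execution trace: 'T' (except KeyError) → 'U' (after the try/except). Output: TU

Answer: TU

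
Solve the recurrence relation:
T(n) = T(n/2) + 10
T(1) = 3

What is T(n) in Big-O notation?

Each step divides n by 2 and adds 10. After log_2(n) steps we reach T(1)=3. So T(n) = 10·log_2(n) + 3 = O(log n).

Answer: O(log n)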